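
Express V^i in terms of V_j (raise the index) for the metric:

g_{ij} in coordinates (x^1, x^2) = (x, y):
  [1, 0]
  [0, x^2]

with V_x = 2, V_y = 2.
Inverse metric (diagonal): g^{xx} = 1, g^{yy} = 1/x^2
V^i = g^{ij} V_j:
V^x = (1)(2) + (0)(2) = 2
V^y = (0)(2) + (1/x^2)(2) = 2/x^2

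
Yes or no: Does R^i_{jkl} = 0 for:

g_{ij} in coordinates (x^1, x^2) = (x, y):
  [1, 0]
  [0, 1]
All metric components are constant, so every Christoffel symbol vanishes and R^i_{jkl} = 0.
Yes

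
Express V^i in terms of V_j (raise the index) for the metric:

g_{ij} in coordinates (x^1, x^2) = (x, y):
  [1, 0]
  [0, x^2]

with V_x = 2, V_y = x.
Inverse metric (diagonal): g^{xx} = 1, g^{yy} = 1/x^2
V^i = g^{ij} V_j:
V^x = (1)(2) + (0)(x) = 2
V^y = (0)(2) + (1/x^2)(x) = 1/x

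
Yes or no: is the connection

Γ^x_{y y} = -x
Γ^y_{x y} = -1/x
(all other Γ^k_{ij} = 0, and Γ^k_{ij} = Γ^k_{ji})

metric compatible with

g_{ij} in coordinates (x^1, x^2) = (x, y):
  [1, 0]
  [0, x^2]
Using ∇_k g_{ij} = ∂_k g_{ij} - Γ^m_{ki} g_{mj} - Γ^m_{kj} g_{im}:
∇_x g_{yy} = (2*x) - (-x) - (-x) = 4*x ≠ 0
So the connection is not metric compatible (it is not the Levi-Civita connection).
No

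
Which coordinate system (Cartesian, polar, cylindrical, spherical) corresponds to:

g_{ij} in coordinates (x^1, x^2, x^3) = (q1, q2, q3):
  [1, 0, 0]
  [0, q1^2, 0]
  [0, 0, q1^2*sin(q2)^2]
The line element ds^2 = dq1^2 + q1^2 dq2^2 + q1^2 sin(q2)^2 dq3^2 is dr^2 + r^2 dθ^2 + r^2 sin(θ)^2 dφ^2 with q1 = r, q2 = θ, q3 = φ.
spherical coordinates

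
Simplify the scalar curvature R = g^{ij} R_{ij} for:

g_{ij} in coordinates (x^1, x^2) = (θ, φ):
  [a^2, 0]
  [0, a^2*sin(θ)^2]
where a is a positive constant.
Non-zero Christoffel symbols (Γ^k_{ij} = Γ^k_{ji}):
Γ^θ_{φ φ} = -sin(2*θ)/2
Γ^φ_{θ φ} = 1/tan(θ)
Ricci tensor (R_{ij} = R^k_{ikj}): R_{θθ} = 1, R_{θφ} = 0, R_{φφ} = sin(θ)^2
Inverse metric: g^{θθ} = 1/a^2, g^{φφ} = 1/(a^2*sin(θ)^2)
R = g^{ij} R_{ij} = (1/a^2)(1) + (1/(a^2*sin(θ)^2))(sin(θ)^2) = 2/a^2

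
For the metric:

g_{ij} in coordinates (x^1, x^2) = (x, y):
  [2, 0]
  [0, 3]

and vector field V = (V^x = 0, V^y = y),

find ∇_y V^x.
All Christoffel symbols are zero.
∇_y V^x = ∂_y V^x + Γ^x_{y j} V^j
  = (0) + (0)(0) + (0)(y)
  = 0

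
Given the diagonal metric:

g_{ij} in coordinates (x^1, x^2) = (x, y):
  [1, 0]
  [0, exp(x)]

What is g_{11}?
With x^1 = x, x^2 = y, g_{11} = g_{xx} is the row-1, column-1 entry of the matrix.
g_{11} = 1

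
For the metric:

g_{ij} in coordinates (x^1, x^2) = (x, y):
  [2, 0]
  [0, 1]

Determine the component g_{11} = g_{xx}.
With x^1 = x, x^2 = y, g_{11} = g_{xx} is the row-1, column-1 entry of the matrix.
g_{11} = 2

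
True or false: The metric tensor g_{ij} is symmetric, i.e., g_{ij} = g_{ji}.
By definition the metric is a symmetric bilinear form, g_{ij} = g_{ji}.
True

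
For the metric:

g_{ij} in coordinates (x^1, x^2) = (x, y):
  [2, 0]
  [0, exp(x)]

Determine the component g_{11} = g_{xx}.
With x^1 = x, x^2 = y, g_{11} = g_{xx} is the row-1, column-1 entry of the matrix.
g_{11} = 2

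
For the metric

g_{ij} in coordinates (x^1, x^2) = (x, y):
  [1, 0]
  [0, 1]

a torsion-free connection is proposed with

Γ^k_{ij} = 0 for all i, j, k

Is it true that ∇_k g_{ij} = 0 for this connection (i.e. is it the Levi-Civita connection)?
Using ∇_k g_{ij} = ∂_k g_{ij} - Γ^m_{ki} g_{mj} - Γ^m_{kj} g_{im}:
e.g. ∇_y g_{xy} = (0) - (0) - (0) = 0
Every component ∇_k g_{ij} vanishes: the connection is metric compatible.
Yes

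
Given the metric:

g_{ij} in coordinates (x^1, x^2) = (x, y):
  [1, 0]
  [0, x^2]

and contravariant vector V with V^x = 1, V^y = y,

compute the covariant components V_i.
V_i = g_{ij} V^j:
V_x = (1)(1) + (0)(y) = 1
V_y = (0)(1) + (x^2)(y) = x^2*y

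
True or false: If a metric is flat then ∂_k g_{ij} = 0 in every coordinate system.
Flatness means R^i_{jkl} = 0; the components can still vary, e.g. the flat plane in polar coordinates has g_{θθ} = r^2.
False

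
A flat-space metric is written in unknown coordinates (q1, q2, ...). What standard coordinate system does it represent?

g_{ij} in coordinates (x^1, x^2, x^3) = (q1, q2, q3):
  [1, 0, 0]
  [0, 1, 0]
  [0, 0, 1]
All components are constant and the metric is the identity, i.e. orthonormal rectilinear coordinates.
Cartesian (3D) coordinates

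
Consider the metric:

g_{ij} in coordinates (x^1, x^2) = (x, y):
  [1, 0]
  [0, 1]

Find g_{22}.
With x^1 = x, x^2 = y, g_{22} = g_{yy} is the row-2, column-2 entry of the matrix.
g_{22} = 1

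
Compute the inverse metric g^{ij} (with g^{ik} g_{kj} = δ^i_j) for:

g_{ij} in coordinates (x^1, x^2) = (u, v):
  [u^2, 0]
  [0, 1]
The metric is diagonal, so g^{ij} is diagonal with entries 1/g_{ii}: diag(1/(u^2), 1).
g^{ij}:
  [1/u^2, 0]
  [0, 1]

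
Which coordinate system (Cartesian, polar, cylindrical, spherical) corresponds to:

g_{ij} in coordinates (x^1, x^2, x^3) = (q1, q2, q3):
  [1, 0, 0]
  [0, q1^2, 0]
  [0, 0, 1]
The line element ds^2 = dq1^2 + q1^2 dq2^2 + dq3^2 is dr^2 + r^2 dθ^2 + dz^2 with q1 = r, q2 = θ, q3 = z.
cylindrical coordinates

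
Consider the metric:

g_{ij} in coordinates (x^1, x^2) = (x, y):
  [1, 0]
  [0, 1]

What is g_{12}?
With x^1 = x, x^2 = y, g_{12} = g_{xy} is the row-1, column-2 entry of the matrix.
g_{12} = 0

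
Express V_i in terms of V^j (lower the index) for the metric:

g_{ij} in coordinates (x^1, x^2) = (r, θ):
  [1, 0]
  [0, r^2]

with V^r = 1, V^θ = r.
V_i = g_{ij} V^j:
V_r = (1)(1) + (0)(r) = 1
V_θ = (0)(1) + (r^2)(r) = r^3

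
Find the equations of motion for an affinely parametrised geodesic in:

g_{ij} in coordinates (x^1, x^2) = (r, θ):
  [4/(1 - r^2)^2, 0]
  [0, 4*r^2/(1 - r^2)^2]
Geodesic equation: d^2x^k/dλ^2 + Γ^k_{ij} (dx^i/dλ)(dx^j/dλ) = 0.
Non-zero Christoffel symbols:
Γ^r_{r r} = 2*r/(1 - r^2)
Γ^r_{θ θ} = (r^3 + r)/(r^2 - 1)
Γ^θ_{r θ} = (-r^2 - 1)/(r^3 - r)
Substituting (the symmetric pair Γ^k_{ij}, Γ^k_{ji} combines into a factor 2):
d^2r/dλ^2 + (2*r/(1 - r^2)) (dr/dλ)^2 + ((r^3 + r)/(r^2 - 1)) (dθ/dλ)^2 = 0
d^2θ/dλ^2 + ((-2*r^2 - 2)/(r^3 - r)) (dr/dλ)(dθ/dλ) = 0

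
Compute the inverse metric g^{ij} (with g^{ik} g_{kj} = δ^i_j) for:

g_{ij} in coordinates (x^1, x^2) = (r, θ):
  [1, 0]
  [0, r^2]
The metric is diagonal, so g^{ij} is diagonal with entries 1/g_{ii}: diag(1, 1/(r^2)).
g^{ij}:
  [1, 0]
  [0, 1/r^2]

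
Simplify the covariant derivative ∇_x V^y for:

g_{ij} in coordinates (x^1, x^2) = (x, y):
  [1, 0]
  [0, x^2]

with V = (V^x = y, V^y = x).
Non-zero Christoffel symbols:
Γ^x_{y y} = -x
Γ^y_{x y} = 1/x
∇_x V^y = ∂_x V^y + Γ^y_{x j} V^j
  = (1) + (0)(y) + (1/x)(x)
  = 2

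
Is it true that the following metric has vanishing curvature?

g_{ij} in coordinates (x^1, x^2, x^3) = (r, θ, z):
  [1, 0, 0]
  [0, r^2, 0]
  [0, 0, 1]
Non-zero Christoffel symbols:
Γ^r_{θ θ} = -r
Γ^θ_{r θ} = 1/r
Ricci tensor: R_{rr} = 0, R_{rθ} = 0, R_{rz} = 0, R_{θθ} = 0, R_{θz} = 0, R_{zz} = 0
All R_{ij} vanish; in 3 dimensions the Riemann tensor is fully determined by the Ricci tensor, so R^i_{jkl} = 0: the metric is flat (curvilinear coordinates on flat space).
Yes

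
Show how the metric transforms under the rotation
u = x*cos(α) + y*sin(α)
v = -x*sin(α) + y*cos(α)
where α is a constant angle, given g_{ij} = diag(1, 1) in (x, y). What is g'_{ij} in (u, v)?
Invert the transformation: x = u*cos(α) - v*sin(α), y = u*sin(α) + v*cos(α)
g'_{ij} = (∂x^k/∂x'^i)(∂x^l/∂x'^j) g_{kl}; with g_{kl} = δ_{kl} this is Σ_k (∂x^k/∂x'^i)(∂x^k/∂x'^j).
Jacobian: ∂x/∂u = cos(α), ∂x/∂v = -sin(α), ∂y/∂u = sin(α), ∂y/∂v = cos(α)
g'_{uu} = (cos(α))(cos(α)) + (sin(α))(sin(α)) = 1
g'_{uv} = (cos(α))(-sin(α)) + (sin(α))(cos(α)) = 0
g'_{vv} = (-sin(α))(-sin(α)) + (cos(α))(cos(α)) = 1
g'_{ij} = diag(1, 1)
The Euclidean metric is invariant under rotations.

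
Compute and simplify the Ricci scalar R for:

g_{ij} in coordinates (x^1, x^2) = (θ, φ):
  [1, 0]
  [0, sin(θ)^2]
Non-zero Christoffel symbols (Γ^k_{ij} = Γ^k_{ji}):
Γ^θ_{φ φ} = -sin(2*θ)/2
Γ^φ_{θ φ} = 1/tan(θ)
Ricci tensor (R_{ij} = R^k_{ikj}): R_{θθ} = 1, R_{θφ} = 0, R_{φφ} = sin(θ)^2
Inverse metric: g^{θθ} = 1, g^{φφ} = 1/sin(θ)^2
R = g^{ij} R_{ij} = (1)(1) + (1/sin(θ)^2)(sin(θ)^2) = 2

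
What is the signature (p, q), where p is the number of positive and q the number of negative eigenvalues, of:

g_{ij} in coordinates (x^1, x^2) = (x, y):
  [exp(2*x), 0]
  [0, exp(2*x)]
The metric is diagonal, so its eigenvalues are the diagonal entries: exp(2*x), exp(2*x) (at a generic point, where coordinate-dependent entries are positive).
2 positive, 0 negative.
(2, 0) - Riemannian (positive definite)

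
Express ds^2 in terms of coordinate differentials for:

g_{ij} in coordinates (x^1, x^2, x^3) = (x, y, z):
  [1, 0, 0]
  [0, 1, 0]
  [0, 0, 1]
ds^2 = g_{ij} dx^i dx^j; only the non-zero components contribute.
ds^2 = dx^2 + dy^2 + dz^2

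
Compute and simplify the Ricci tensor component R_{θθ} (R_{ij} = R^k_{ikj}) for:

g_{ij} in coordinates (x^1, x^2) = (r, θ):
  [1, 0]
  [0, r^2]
Non-zero Christoffel symbols (Γ^k_{ij} = Γ^k_{ji}):
Γ^r_{θ θ} = -r
Γ^θ_{r θ} = 1/r
R^r_{θ r θ} = ∂_r Γ^r_{θ θ} - ∂_θ Γ^r_{θ r} + Γ^r_{r m} Γ^m_{θ θ} - Γ^r_{θ m} Γ^m_{θ r}
  = (-1) - (0) + (0) - (-1) = 0
R^θ_{θ θ θ} = 0 (a repeated index in an antisymmetric pair)
R_{θθ} = R^r_{θ r θ} + R^θ_{θ θ θ} = (0) + (0) = 0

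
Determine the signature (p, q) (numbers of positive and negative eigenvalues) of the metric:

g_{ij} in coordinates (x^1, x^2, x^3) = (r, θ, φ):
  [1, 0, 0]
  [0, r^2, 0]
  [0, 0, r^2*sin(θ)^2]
The metric is diagonal, so its eigenvalues are the diagonal entries: 1, r^2, r^2*sin(θ)^2 (at a generic point, where coordinate-dependent entries are positive).
3 positive, 0 negative.
(3, 0) - Riemannian (positive definite)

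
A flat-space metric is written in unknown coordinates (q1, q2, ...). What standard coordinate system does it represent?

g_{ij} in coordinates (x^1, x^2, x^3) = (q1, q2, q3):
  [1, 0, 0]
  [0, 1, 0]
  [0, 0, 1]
All components are constant and the metric is the identity, i.e. orthonormal rectilinear coordinates.
Cartesian (3D) coordinates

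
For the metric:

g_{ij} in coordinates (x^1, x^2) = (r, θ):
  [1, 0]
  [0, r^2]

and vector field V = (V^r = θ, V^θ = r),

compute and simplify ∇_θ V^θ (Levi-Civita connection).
Non-zero Christoffel symbols:
Γ^r_{θ θ} = -r
Γ^θ_{r θ} = 1/r
∇_θ V^θ = ∂_θ V^θ + Γ^θ_{θ j} V^j
  = (0) + (1/r)(θ) + (0)(r)
  = θ/r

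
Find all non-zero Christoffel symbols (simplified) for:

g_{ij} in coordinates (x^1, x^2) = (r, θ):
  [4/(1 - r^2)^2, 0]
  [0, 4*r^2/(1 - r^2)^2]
Using Γ^k_{ij} = (1/2) g^{km} (∂_i g_{mj} + ∂_j g_{mi} - ∂_m g_{ij}); the metric is diagonal, so only the m = k term contributes.
Non-zero symbols (using the symmetry Γ^k_{ij} = Γ^k_{ji}):
Γ^r_{r r} = (1/2) g^{rr} (∂_r g_{rr} + ∂_r g_{rr} - ∂_r g_{rr}) = (1/2)((1 - r^2)^2/4)((16*r/(1 - r^2)^3) + (16*r/(1 - r^2)^3) - (16*r/(1 - r^2)^3)) = 2*r/(1 - r^2)
Γ^r_{θ θ} = (1/2) g^{rr} (∂_θ g_{rθ} + ∂_θ g_{rθ} - ∂_r g_{θθ}) = (1/2)((1 - r^2)^2/4)((0) + (0) - (-8*(r^3 + r)/(r^2 - 1)^3)) = (r^3 + r)/(r^2 - 1)
Γ^θ_{r θ} = (1/2) g^{θθ} (∂_r g_{θθ} + ∂_θ g_{θr} - ∂_θ g_{rθ}) = (1/2)((1 - r^2)^2/(4*r^2))((-8*(r^3 + r)/(r^2 - 1)^3) + (0) - (0)) = (-r^2 - 1)/(r^3 - r)
All other Christoffel symbols are zero.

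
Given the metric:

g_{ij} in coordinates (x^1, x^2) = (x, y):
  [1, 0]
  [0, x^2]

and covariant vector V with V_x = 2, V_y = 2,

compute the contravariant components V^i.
Inverse metric (diagonal): g^{xx} = 1, g^{yy} = 1/x^2
V^i = g^{ij} V_j:
V^x = (1)(2) + (0)(2) = 2
V^y = (0)(2) + (1/x^2)(2) = 2/x^2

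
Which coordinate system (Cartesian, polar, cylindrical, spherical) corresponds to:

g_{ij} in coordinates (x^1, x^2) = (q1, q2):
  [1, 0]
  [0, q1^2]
The line element ds^2 = dq1^2 + q1^2 dq2^2 is dr^2 + r^2 dθ^2 with q1 = r, q2 = θ.
polar coordinates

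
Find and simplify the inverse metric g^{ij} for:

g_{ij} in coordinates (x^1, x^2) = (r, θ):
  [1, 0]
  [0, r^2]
The metric is diagonal, so g^{ij} is diagonal with entries 1/g_{ii}: diag(1, 1/(r^2)).
g^{ij}:
  [1, 0]
  [0, 1/r^2]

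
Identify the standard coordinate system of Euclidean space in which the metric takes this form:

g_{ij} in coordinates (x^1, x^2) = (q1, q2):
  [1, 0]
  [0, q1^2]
The line element ds^2 = dq1^2 + q1^2 dq2^2 is dr^2 + r^2 dθ^2 with q1 = r, q2 = θ.
polar coordinates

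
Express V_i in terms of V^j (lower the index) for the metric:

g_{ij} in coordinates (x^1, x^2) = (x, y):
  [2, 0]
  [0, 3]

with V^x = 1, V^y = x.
V_i = g_{ij} V^j:
V_x = (2)(1) + (0)(x) = 2
V_y = (0)(1) + (3)(x) = 3*x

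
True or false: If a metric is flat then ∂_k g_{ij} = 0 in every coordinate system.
Flatness means R^i_{jkl} = 0; the components can still vary, e.g. the flat plane in polar coordinates has g_{θθ} = r^2.
False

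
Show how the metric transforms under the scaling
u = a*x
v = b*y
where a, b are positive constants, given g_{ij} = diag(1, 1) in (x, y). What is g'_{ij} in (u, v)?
Invert the transformation: x = u/a, y = v/b
g'_{ij} = (∂x^k/∂x'^i)(∂x^l/∂x'^j) g_{kl}; with g_{kl} = δ_{kl} this is Σ_k (∂x^k/∂x'^i)(∂x^k/∂x'^j).
Jacobian: ∂x/∂u = 1/a, ∂x/∂v = 0, ∂y/∂u = 0, ∂y/∂v = 1/b
g'_{uu} = (1/a)(1/a) + (0)(0) = 1/a^2
g'_{uv} = (1/a)(0) + (0)(1/b) = 0
g'_{vv} = (0)(0) + (1/b)(1/b) = 1/b^2
g'_{ij} = diag(1/a^2, 1/b^2)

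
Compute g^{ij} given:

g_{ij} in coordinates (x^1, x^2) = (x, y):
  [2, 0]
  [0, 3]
The metric is diagonal, so g^{ij} is diagonal with entries 1/g_{ii}: diag(1/2, 1/3).
g^{ij}:
  [1/2, 0]
  [0, 1/3]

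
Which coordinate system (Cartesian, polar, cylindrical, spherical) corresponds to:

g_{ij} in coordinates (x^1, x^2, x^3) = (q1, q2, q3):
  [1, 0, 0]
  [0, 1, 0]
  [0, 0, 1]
All components are constant and the metric is the identity, i.e. orthonormal rectilinear coordinates.
Cartesian (3D) coordinates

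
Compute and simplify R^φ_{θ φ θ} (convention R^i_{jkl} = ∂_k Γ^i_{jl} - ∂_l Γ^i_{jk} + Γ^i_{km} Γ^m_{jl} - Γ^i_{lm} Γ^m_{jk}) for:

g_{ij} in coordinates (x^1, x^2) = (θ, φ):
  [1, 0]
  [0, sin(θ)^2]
Non-zero Christoffel symbols (Γ^k_{ij} = Γ^k_{ji}):
Γ^θ_{φ φ} = -sin(2*θ)/2
Γ^φ_{θ φ} = 1/tan(θ)
R^φ_{θ φ θ} = ∂_φ Γ^φ_{θ θ} - ∂_θ Γ^φ_{θ φ} + Γ^φ_{φ m} Γ^m_{θ θ} - Γ^φ_{θ m} Γ^m_{θ φ}
  = (0) - (-1/sin(θ)^2) + (0) - (1/tan(θ)^2) = 1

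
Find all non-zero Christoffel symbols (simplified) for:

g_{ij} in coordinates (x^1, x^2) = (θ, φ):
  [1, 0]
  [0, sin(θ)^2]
Using Γ^k_{ij} = (1/2) g^{km} (∂_i g_{mj} + ∂_j g_{mi} - ∂_m g_{ij}); the metric is diagonal, so only the m = k term contributes.
Non-zero symbols (using the symmetry Γ^k_{ij} = Γ^k_{ji}):
Γ^θ_{φ φ} = (1/2) g^{θθ} (∂_φ g_{θφ} + ∂_φ g_{θφ} - ∂_θ g_{φφ}) = (1/2)(1)((0) + (0) - (sin(2*θ))) = -sin(2*θ)/2
Γ^φ_{θ φ} = (1/2) g^{φφ} (∂_θ g_{φφ} + ∂_φ g_{φθ} - ∂_φ g_{θφ}) = (1/2)(1/sin(θ)^2)((sin(2*θ)) + (0) - (0)) = 1/tan(θ)
All other Christoffel symbols are zero.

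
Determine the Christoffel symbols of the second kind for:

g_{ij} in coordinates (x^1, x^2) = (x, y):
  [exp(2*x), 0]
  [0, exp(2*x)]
Using Γ^k_{ij} = (1/2) g^{km} (∂_i g_{mj} + ∂_j g_{mi} - ∂_m g_{ij}); the metric is diagonal, so only the m = k term contributes.
Non-zero symbols (using the symmetry Γ^k_{ij} = Γ^k_{ji}):
Γ^x_{x x} = (1/2) g^{xx} (∂_x g_{xx} + ∂_x g_{xx} - ∂_x g_{xx}) = (1/2)(exp(-2*x))((2*exp(2*x)) + (2*exp(2*x)) - (2*exp(2*x))) = 1
Γ^x_{y y} = (1/2) g^{xx} (∂_y g_{xy} + ∂_y g_{xy} - ∂_x g_{yy}) = (1/2)(exp(-2*x))((0) + (0) - (2*exp(2*x))) = -1
Γ^y_{x y} = (1/2) g^{yy} (∂_x g_{yy} + ∂_y g_{yx} - ∂_y g_{xy}) = (1/2)(exp(-2*x))((2*exp(2*x)) + (0) - (0)) = 1
All other Christoffel symbols are zero.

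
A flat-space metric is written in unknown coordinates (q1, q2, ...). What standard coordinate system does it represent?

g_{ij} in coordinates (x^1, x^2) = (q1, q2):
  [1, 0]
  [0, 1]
All components are constant and the metric is the identity, i.e. orthonormal rectilinear coordinates.
Cartesian (2D) coordinates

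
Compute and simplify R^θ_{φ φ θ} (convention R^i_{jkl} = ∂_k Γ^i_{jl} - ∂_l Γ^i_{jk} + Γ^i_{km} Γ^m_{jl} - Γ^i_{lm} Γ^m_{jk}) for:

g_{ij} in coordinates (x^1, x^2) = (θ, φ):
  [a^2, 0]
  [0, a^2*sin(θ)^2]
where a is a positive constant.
Non-zero Christoffel symbols (Γ^k_{ij} = Γ^k_{ji}):
Γ^θ_{φ φ} = -sin(2*θ)/2
Γ^φ_{θ φ} = 1/tan(θ)
R^θ_{φ φ θ} = ∂_φ Γ^θ_{φ θ} - ∂_θ Γ^θ_{φ φ} + Γ^θ_{φ m} Γ^m_{φ θ} - Γ^θ_{θ m} Γ^m_{φ φ}
  = (0) - (-cos(2*θ)) + (-cos(θ)^2) - (0) = -sin(θ)^2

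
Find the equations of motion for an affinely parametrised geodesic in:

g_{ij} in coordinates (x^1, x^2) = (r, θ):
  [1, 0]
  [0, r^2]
Geodesic equation: d^2x^k/dλ^2 + Γ^k_{ij} (dx^i/dλ)(dx^j/dλ) = 0.
Non-zero Christoffel symbols:
Γ^r_{θ θ} = -r
Γ^θ_{r θ} = 1/r
Substituting (the symmetric pair Γ^k_{ij}, Γ^k_{ji} combines into a factor 2):
d^2r/dλ^2 - r (dθ/dλ)^2 = 0
d^2θ/dλ^2 + (2/r) (dr/dλ)(dθ/dλ) = 0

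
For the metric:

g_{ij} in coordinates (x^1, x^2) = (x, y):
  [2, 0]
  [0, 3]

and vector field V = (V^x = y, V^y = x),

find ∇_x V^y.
All Christoffel symbols are zero.
∇_x V^y = ∂_x V^y + Γ^y_{x j} V^j
  = (1) + (0)(y) + (0)(x)
  = 1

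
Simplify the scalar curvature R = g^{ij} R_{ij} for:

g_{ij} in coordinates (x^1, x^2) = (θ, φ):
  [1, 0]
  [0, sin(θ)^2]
Non-zero Christoffel symbols (Γ^k_{ij} = Γ^k_{ji}):
Γ^θ_{φ φ} = -sin(2*θ)/2
Γ^φ_{θ φ} = 1/tan(θ)
Ricci tensor (R_{ij} = R^k_{ikj}): R_{θθ} = 1, R_{θφ} = 0, R_{φφ} = sin(θ)^2
Inverse metric: g^{θθ} = 1, g^{φφ} = 1/sin(θ)^2
R = g^{ij} R_{ij} = (1)(1) + (1/sin(θ)^2)(sin(θ)^2) = 2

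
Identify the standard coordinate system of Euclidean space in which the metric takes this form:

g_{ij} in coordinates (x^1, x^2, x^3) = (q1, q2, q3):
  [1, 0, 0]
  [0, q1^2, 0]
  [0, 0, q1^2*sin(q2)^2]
The line element ds^2 = dq1^2 + q1^2 dq2^2 + q1^2 sin(q2)^2 dq3^2 is dr^2 + r^2 dθ^2 + r^2 sin(θ)^2 dφ^2 with q1 = r, q2 = θ, q3 = φ.
spherical coordinates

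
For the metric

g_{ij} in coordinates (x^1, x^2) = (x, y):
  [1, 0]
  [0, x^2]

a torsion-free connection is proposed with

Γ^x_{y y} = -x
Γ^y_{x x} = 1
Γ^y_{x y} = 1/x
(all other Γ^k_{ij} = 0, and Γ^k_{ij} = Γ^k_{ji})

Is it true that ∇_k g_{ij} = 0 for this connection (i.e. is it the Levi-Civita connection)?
Using ∇_k g_{ij} = ∂_k g_{ij} - Γ^m_{ki} g_{mj} - Γ^m_{kj} g_{im}:
∇_x g_{xy} = (0) - (x^2) - (0) = -x^2 ≠ 0
So the connection is not metric compatible (it is not the Levi-Civita connection).
No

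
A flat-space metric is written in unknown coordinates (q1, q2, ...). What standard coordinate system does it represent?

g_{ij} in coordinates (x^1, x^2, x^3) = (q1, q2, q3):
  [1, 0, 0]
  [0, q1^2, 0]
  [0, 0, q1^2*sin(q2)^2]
The line element ds^2 = dq1^2 + q1^2 dq2^2 + q1^2 sin(q2)^2 dq3^2 is dr^2 + r^2 dθ^2 + r^2 sin(θ)^2 dφ^2 with q1 = r, q2 = θ, q3 = φ.
spherical coordinates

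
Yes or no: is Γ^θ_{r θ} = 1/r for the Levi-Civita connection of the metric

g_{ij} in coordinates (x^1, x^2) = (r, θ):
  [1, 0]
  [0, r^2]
Γ^θ_{r θ} = (1/2) g^{θθ} (∂_r g_{θθ} + ∂_θ g_{θr} - ∂_θ g_{rθ}) = (1/2)(1/r^2)((2*r) + (0) - (0)) = 1/r
This equals the proposed value 1/r.
Yes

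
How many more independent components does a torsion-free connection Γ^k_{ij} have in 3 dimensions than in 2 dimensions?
Independent components in n dimensions: n × n(n+1)/2 = n^2(n+1)/2.
3D: 3 × 6 = 18
2D: 2 × 3 = 6
Difference = 18 - 6 = 12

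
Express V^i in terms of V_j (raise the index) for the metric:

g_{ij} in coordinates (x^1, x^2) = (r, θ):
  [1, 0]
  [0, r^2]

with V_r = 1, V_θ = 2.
Inverse metric (diagonal): g^{rr} = 1, g^{θθ} = 1/r^2
V^i = g^{ij} V_j:
V^r = (1)(1) + (0)(2) = 1
V^θ = (0)(1) + (1/r^2)(2) = 2/r^2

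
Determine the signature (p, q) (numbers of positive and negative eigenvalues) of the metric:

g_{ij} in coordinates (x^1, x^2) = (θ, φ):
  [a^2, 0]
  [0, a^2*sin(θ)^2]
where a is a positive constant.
The metric is diagonal, so its eigenvalues are the diagonal entries: a^2, a^2*sin(θ)^2 (at a generic point, where coordinate-dependent entries are positive).
2 positive, 0 negative.
(2, 0) - Riemannian (positive definite)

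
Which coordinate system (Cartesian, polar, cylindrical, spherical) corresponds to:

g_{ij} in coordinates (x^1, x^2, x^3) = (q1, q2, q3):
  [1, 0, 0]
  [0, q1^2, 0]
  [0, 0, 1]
The line element ds^2 = dq1^2 + q1^2 dq2^2 + dq3^2 is dr^2 + r^2 dθ^2 + dz^2 with q1 = r, q2 = θ, q3 = z.
cylindrical coordinates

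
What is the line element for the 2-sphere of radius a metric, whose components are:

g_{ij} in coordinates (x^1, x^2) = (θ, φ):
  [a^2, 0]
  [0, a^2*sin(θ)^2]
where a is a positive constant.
ds^2 = g_{ij} dx^i dx^j; only the non-zero components contribute.
ds^2 = a^2 dθ^2 + a^2*sin(θ)^2 dφ^2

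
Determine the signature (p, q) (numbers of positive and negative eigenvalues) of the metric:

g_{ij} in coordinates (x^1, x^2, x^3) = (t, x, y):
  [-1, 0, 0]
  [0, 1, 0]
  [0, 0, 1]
The metric is diagonal, so its eigenvalues are the diagonal entries: -1, 1, 1 (at a generic point, where coordinate-dependent entries are positive).
2 positive, 1 negative.
(2, 1) - Lorentzian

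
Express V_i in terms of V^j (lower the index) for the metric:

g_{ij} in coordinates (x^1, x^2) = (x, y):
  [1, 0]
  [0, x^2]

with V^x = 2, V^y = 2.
V_i = g_{ij} V^j:
V_x = (1)(2) + (0)(2) = 2
V_y = (0)(2) + (x^2)(2) = 2*x^2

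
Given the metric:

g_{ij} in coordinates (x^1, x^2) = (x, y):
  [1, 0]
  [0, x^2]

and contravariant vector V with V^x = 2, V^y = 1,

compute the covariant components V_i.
V_i = g_{ij} V^j:
V_x = (1)(2) + (0)(1) = 2
V_y = (0)(2) + (x^2)(1) = x^2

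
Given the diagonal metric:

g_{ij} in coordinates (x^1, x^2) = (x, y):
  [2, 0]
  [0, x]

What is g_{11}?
With x^1 = x, x^2 = y, g_{11} = g_{xx} is the row-1, column-1 entry of the matrix.
g_{11} = 2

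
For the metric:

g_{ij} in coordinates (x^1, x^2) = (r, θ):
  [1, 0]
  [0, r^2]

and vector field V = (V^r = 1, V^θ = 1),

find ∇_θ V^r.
Non-zero Christoffel symbols:
Γ^r_{θ θ} = -r
Γ^θ_{r θ} = 1/r
∇_θ V^r = ∂_θ V^r + Γ^r_{θ j} V^j
  = (0) + (0)(1) + (-r)(1)
  = -r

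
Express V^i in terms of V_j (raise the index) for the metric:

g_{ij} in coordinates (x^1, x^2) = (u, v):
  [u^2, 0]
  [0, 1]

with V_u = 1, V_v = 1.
Inverse metric (diagonal): g^{uu} = 1/u^2, g^{vv} = 1
V^i = g^{ij} V_j:
V^u = (1/u^2)(1) + (0)(1) = 1/u^2
V^v = (0)(1) + (1)(1) = 1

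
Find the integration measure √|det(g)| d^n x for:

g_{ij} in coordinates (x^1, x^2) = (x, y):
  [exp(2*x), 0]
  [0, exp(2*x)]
det(g) = exp(4*x)
√|det(g)| = exp(2*x)
Volume element: dV = exp(2*x) dx dy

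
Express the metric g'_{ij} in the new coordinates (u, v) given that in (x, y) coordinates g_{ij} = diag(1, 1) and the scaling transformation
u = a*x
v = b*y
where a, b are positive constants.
Invert the transformation: x = u/a, y = v/b
g'_{ij} = (∂x^k/∂x'^i)(∂x^l/∂x'^j) g_{kl}; with g_{kl} = δ_{kl} this is Σ_k (∂x^k/∂x'^i)(∂x^k/∂x'^j).
Jacobian: ∂x/∂u = 1/a, ∂x/∂v = 0, ∂y/∂u = 0, ∂y/∂v = 1/b
g'_{uu} = (1/a)(1/a) + (0)(0) = 1/a^2
g'_{uv} = (1/a)(0) + (0)(1/b) = 0
g'_{vv} = (0)(0) + (1/b)(1/b) = 1/b^2
g'_{ij} = diag(1/a^2, 1/b^2)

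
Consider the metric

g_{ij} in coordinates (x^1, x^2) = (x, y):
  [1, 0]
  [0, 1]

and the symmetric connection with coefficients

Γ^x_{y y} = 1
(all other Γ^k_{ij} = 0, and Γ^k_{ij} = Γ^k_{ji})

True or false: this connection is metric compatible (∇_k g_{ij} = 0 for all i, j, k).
Using ∇_k g_{ij} = ∂_k g_{ij} - Γ^m_{ki} g_{mj} - Γ^m_{kj} g_{im}:
∇_y g_{xy} = (0) - (0) - (1) = -1 ≠ 0
So the connection is not metric compatible (it is not the Levi-Civita connection).
False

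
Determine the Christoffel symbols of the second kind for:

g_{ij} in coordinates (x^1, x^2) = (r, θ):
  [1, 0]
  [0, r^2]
Using Γ^k_{ij} = (1/2) g^{km} (∂_i g_{mj} + ∂_j g_{mi} - ∂_m g_{ij}); the metric is diagonal, so only the m = k term contributes.
Non-zero symbols (using the symmetry Γ^k_{ij} = Γ^k_{ji}):
Γ^r_{θ θ} = (1/2) g^{rr} (∂_θ g_{rθ} + ∂_θ g_{rθ} - ∂_r g_{θθ}) = (1/2)(1)((0) + (0) - (2*r)) = -r
Γ^θ_{r θ} = (1/2) g^{θθ} (∂_r g_{θθ} + ∂_θ g_{θr} - ∂_θ g_{rθ}) = (1/2)(1/r^2)((2*r) + (0) - (0)) = 1/r
All other Christoffel symbols are zero.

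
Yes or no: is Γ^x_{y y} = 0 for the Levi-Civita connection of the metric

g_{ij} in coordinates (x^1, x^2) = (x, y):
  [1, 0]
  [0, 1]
Γ^x_{y y} = (1/2) g^{xx} (∂_y g_{xy} + ∂_y g_{xy} - ∂_x g_{yy}) = (1/2)(1)((0) + (0) - (0)) = 0
This equals the proposed value 0.
Yes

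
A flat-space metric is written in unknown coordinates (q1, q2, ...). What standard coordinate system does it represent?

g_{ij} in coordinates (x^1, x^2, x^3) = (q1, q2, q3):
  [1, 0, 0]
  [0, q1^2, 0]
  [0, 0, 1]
The line element ds^2 = dq1^2 + q1^2 dq2^2 + dq3^2 is dr^2 + r^2 dθ^2 + dz^2 with q1 = r, q2 = θ, q3 = z.
cylindrical coordinates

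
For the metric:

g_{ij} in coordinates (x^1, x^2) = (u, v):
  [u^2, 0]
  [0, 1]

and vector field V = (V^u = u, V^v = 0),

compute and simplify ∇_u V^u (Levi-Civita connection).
Non-zero Christoffel symbols:
Γ^u_{u u} = 1/u
∇_u V^u = ∂_u V^u + Γ^u_{u j} V^j
  = (1) + (1/u)(u) + (0)(0)
  = 2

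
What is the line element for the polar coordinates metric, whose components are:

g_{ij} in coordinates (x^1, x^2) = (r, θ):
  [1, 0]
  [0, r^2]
ds^2 = g_{ij} dx^i dx^j; only the non-zero components contribute.
ds^2 = dr^2 + r^2 dθ^2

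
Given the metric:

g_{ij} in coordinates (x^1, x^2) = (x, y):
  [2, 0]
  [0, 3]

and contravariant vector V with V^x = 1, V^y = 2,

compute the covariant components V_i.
V_i = g_{ij} V^j:
V_x = (2)(1) + (0)(2) = 2
V_y = (0)(1) + (3)(2) = 6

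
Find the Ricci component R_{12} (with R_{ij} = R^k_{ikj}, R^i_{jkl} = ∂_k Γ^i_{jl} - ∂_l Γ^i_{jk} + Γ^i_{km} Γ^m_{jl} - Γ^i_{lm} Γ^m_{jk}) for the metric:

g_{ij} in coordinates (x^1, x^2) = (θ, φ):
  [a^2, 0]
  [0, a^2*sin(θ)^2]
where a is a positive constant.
Non-zero Christoffel symbols (Γ^k_{ij} = Γ^k_{ji}):
Γ^θ_{φ φ} = -sin(2*θ)/2
Γ^φ_{θ φ} = 1/tan(θ)
R^θ_{θ θ φ} = 0 (a repeated index in an antisymmetric pair)
R^φ_{θ φ φ} = 0 (a repeated index in an antisymmetric pair)
R_{θφ} = R^θ_{θ θ φ} + R^φ_{θ φ φ} = (0) + (0) = 0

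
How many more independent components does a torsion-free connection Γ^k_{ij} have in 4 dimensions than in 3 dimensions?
Independent components in n dimensions: n × n(n+1)/2 = n^2(n+1)/2.
4D: 4 × 10 = 40
3D: 3 × 6 = 18
Difference = 40 - 18 = 22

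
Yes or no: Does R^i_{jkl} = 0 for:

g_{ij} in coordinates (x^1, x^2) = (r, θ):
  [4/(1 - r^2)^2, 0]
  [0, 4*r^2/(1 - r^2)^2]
Non-zero Christoffel symbols:
Γ^r_{r r} = 2*r/(1 - r^2)
Γ^r_{θ θ} = (r^3 + r)/(r^2 - 1)
Γ^θ_{r θ} = (-r^2 - 1)/(r^3 - r)
Ricci tensor: R_{rr} = -4/(r^2 - 1)^2, R_{rθ} = 0, R_{θθ} = -4*r^2/(r^2 - 1)^2
The Ricci tensor is non-zero, so the Riemann tensor is non-zero: not flat.
No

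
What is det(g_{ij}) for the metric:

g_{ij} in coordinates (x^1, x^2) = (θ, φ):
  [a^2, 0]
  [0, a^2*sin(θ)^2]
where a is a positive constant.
For a 2×2 metric: det(g) = g_{11}·g_{22} - g_{12}·g_{21}
= (a^2)·(a^2*sin(θ)^2) - (0)·(0)
= a^4*sin(θ)^2 - 0
det(g) = a^4*sin(θ)^2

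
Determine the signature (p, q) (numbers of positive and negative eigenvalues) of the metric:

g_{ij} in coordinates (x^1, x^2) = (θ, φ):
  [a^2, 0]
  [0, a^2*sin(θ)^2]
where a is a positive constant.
The metric is diagonal, so its eigenvalues are the diagonal entries: a^2, a^2*sin(θ)^2 (at a generic point, where coordinate-dependent entries are positive).
2 positive, 0 negative.
(2, 0) - Riemannian (positive definite)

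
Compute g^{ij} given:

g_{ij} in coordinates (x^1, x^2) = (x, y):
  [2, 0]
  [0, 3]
The metric is diagonal, so g^{ij} is diagonal with entries 1/g_{ii}: diag(1/2, 1/3).
g^{ij}:
  [1/2, 0]
  [0, 1/3]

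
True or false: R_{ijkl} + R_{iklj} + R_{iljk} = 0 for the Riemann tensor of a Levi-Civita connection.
This is the first (algebraic) Bianchi identity.
True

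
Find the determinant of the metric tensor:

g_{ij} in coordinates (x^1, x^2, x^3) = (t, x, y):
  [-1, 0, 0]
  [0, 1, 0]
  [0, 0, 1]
Diagonal metric: det(g) = g_{11}·g_{22}·g_{33}
= (-1)·(1)·(1)
det(g) = -1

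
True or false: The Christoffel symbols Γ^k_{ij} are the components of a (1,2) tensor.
Under a change of coordinates Γ picks up an inhomogeneous term ∂²x/∂x'∂x'; e.g. Γ = 0 in Cartesian coordinates but Γ^r_{θθ} = -r in polar coordinates on the same flat plane.
False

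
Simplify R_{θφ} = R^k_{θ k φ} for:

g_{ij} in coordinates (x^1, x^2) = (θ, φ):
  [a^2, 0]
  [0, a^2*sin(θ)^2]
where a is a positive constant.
Non-zero Christoffel symbols (Γ^k_{ij} = Γ^k_{ji}):
Γ^θ_{φ φ} = -sin(2*θ)/2
Γ^φ_{θ φ} = 1/tan(θ)
R^θ_{θ θ φ} = 0 (a repeated index in an antisymmetric pair)
R^φ_{θ φ φ} = 0 (a repeated index in an antisymmetric pair)
R_{θφ} = R^θ_{θ θ φ} + R^φ_{θ φ φ} = (0) + (0) = 0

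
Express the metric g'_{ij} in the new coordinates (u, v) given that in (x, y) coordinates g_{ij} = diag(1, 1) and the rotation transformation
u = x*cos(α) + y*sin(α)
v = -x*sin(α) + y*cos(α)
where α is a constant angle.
Invert the transformation: x = u*cos(α) - v*sin(α), y = u*sin(α) + v*cos(α)
g'_{ij} = (∂x^k/∂x'^i)(∂x^l/∂x'^j) g_{kl}; with g_{kl} = δ_{kl} this is Σ_k (∂x^k/∂x'^i)(∂x^k/∂x'^j).
Jacobian: ∂x/∂u = cos(α), ∂x/∂v = -sin(α), ∂y/∂u = sin(α), ∂y/∂v = cos(α)
g'_{uu} = (cos(α))(cos(α)) + (sin(α))(sin(α)) = 1
g'_{uv} = (cos(α))(-sin(α)) + (sin(α))(cos(α)) = 0
g'_{vv} = (-sin(α))(-sin(α)) + (cos(α))(cos(α)) = 1
g'_{ij} = diag(1, 1)
The Euclidean metric is invariant under rotations.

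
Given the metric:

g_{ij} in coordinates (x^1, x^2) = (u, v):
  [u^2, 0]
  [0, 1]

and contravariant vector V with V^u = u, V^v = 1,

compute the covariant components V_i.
V_i = g_{ij} V^j:
V_u = (u^2)(u) + (0)(1) = u^3
V_v = (0)(u) + (1)(1) = 1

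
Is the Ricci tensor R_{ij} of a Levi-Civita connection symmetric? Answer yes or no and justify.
R_{ij} = R^k_{ikj}; the pair symmetry R_{kilj} = R_{ljki} gives R_{ij} = R_{ji}.
Yes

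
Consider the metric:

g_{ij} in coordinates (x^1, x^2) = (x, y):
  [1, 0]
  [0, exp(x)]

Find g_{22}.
With x^1 = x, x^2 = y, g_{22} = g_{yy} is the row-2, column-2 entry of the matrix.
g_{22} = exp(x)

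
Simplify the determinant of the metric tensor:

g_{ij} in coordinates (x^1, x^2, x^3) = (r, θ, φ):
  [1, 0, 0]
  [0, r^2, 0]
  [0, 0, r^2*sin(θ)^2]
Diagonal metric: det(g) = g_{11}·g_{22}·g_{33}
= (1)·(r^2)·(r^2*sin(θ)^2)
det(g) = r^4*sin(θ)^2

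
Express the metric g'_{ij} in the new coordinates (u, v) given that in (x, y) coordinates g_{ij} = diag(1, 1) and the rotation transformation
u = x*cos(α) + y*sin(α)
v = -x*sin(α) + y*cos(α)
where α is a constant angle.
Invert the transformation: x = u*cos(α) - v*sin(α), y = u*sin(α) + v*cos(α)
g'_{ij} = (∂x^k/∂x'^i)(∂x^l/∂x'^j) g_{kl}; with g_{kl} = δ_{kl} this is Σ_k (∂x^k/∂x'^i)(∂x^k/∂x'^j).
Jacobian: ∂x/∂u = cos(α), ∂x/∂v = -sin(α), ∂y/∂u = sin(α), ∂y/∂v = cos(α)
g'_{uu} = (cos(α))(cos(α)) + (sin(α))(sin(α)) = 1
g'_{uv} = (cos(α))(-sin(α)) + (sin(α))(cos(α)) = 0
g'_{vv} = (-sin(α))(-sin(α)) + (cos(α))(cos(α)) = 1
g'_{ij} = diag(1, 1)
The Euclidean metric is invariant under rotations.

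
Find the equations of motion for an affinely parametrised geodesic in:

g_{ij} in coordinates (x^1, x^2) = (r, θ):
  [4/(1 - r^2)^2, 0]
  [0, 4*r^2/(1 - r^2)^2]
Geodesic equation: d^2x^k/dλ^2 + Γ^k_{ij} (dx^i/dλ)(dx^j/dλ) = 0.
Non-zero Christoffel symbols:
Γ^r_{r r} = 2*r/(1 - r^2)
Γ^r_{θ θ} = (r^3 + r)/(r^2 - 1)
Γ^θ_{r θ} = (-r^2 - 1)/(r^3 - r)
Substituting (the symmetric pair Γ^k_{ij}, Γ^k_{ji} combines into a factor 2):
d^2r/dλ^2 + (2*r/(1 - r^2)) (dr/dλ)^2 + ((r^3 + r)/(r^2 - 1)) (dθ/dλ)^2 = 0
d^2θ/dλ^2 + ((-2*r^2 - 2)/(r^3 - r)) (dr/dλ)(dθ/dλ) = 0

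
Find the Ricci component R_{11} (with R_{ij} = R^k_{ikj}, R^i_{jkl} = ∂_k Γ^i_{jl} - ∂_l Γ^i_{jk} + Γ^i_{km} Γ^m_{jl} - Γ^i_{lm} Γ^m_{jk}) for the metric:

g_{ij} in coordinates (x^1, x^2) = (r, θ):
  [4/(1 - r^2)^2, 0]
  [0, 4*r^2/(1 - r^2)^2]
Non-zero Christoffel symbols (Γ^k_{ij} = Γ^k_{ji}):
Γ^r_{r r} = 2*r/(1 - r^2)
Γ^r_{θ θ} = (r^3 + r)/(r^2 - 1)
Γ^θ_{r θ} = (-r^2 - 1)/(r^3 - r)
R^r_{r r r} = 0 (a repeated index in an antisymmetric pair)
R^θ_{r θ r} = ∂_θ Γ^θ_{r r} - ∂_r Γ^θ_{r θ} + Γ^θ_{θ m} Γ^m_{r r} - Γ^θ_{r m} Γ^m_{r θ}
  = (0) - ((r^4 + 4*r^2 - 1)/(r^3 - r)^2) + (2*(r^2 + 1)/(r^2 - 1)^2) - ((r^2 + 1)^2/(r^3 - r)^2) = -4/(r^2 - 1)^2
R_{rr} = R^r_{r r r} + R^θ_{r θ r} = (0) + (-4/(r^2 - 1)^2) = -4/(r^2 - 1)^2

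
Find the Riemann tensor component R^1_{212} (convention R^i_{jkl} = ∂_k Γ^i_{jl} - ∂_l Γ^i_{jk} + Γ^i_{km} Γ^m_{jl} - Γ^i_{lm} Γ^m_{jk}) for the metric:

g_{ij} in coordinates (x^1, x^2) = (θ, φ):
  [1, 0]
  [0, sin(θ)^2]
Non-zero Christoffel symbols (Γ^k_{ij} = Γ^k_{ji}):
Γ^θ_{φ φ} = -sin(2*θ)/2
Γ^φ_{θ φ} = 1/tan(θ)
R^θ_{φ θ φ} = ∂_θ Γ^θ_{φ φ} - ∂_φ Γ^θ_{φ θ} + Γ^θ_{θ m} Γ^m_{φ φ} - Γ^θ_{φ m} Γ^m_{φ θ}
  = (-cos(2*θ)) - (0) + (0) - (-cos(θ)^2) = sin(θ)^2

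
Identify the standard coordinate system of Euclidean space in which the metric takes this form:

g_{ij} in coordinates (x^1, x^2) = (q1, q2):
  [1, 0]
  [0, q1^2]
The line element ds^2 = dq1^2 + q1^2 dq2^2 is dr^2 + r^2 dθ^2 with q1 = r, q2 = θ.
polar coordinates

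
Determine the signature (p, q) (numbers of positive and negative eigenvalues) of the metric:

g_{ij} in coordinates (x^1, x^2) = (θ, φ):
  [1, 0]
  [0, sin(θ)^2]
The metric is diagonal, so its eigenvalues are the diagonal entries: 1, sin(θ)^2 (at a generic point, where coordinate-dependent entries are positive).
2 positive, 0 negative.
(2, 0) - Riemannian (positive definite)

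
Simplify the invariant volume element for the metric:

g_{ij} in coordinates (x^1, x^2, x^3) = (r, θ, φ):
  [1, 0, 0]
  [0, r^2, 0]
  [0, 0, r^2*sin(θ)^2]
det(g) = r^4*sin(θ)^2
√|det(g)| = r^2*sin(θ) (taking 0 < θ < π so that |sin(θ)| = sin(θ))
Volume element: dV = r^2*sin(θ) dr dθ dφ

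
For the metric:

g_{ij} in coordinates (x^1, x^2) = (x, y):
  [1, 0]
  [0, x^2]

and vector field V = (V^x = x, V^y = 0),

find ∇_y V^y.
Non-zero Christoffel symbols:
Γ^x_{y y} = -x
Γ^y_{x y} = 1/x
∇_y V^y = ∂_y V^y + Γ^y_{y j} V^j
  = (0) + (1/x)(x) + (0)(0)
  = 1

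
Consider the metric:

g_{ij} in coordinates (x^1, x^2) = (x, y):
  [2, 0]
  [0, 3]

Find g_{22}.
With x^1 = x, x^2 = y, g_{22} = g_{yy} is the row-2, column-2 entry of the matrix.
g_{22} = 3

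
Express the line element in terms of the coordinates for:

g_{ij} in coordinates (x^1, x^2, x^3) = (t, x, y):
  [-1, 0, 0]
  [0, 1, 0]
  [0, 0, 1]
ds^2 = g_{ij} dx^i dx^j; only the non-zero components contribute.
ds^2 = -dt^2 + dx^2 + dy^2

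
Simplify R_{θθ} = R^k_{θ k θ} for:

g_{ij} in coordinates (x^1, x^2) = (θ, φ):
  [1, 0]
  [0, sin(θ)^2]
Non-zero Christoffel symbols (Γ^k_{ij} = Γ^k_{ji}):
Γ^θ_{φ φ} = -sin(2*θ)/2
Γ^φ_{θ φ} = 1/tan(θ)
R^θ_{θ θ θ} = 0 (a repeated index in an antisymmetric pair)
R^φ_{θ φ θ} = ∂_φ Γ^φ_{θ θ} - ∂_θ Γ^φ_{θ φ} + Γ^φ_{φ m} Γ^m_{θ θ} - Γ^φ_{θ m} Γ^m_{θ φ}
  = (0) - (-1/sin(θ)^2) + (0) - (1/tan(θ)^2) = 1
R_{θθ} = R^θ_{θ θ θ} + R^φ_{θ φ θ} = (0) + (1) = 1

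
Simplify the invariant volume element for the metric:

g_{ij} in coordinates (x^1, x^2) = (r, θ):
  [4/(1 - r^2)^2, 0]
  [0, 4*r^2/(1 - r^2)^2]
det(g) = 16*r^2/(1 - r^2)^4
√|det(g)| = 4*r/(r^2 - 1)^2
Volume element: dV = 4*r/(r^2 - 1)^2 dr dθ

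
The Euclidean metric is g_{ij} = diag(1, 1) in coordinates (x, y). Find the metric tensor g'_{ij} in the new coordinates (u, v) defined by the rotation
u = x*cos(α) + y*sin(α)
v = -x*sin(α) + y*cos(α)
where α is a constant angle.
Invert the transformation: x = u*cos(α) - v*sin(α), y = u*sin(α) + v*cos(α)
g'_{ij} = (∂x^k/∂x'^i)(∂x^l/∂x'^j) g_{kl}; with g_{kl} = δ_{kl} this is Σ_k (∂x^k/∂x'^i)(∂x^k/∂x'^j).
Jacobian: ∂x/∂u = cos(α), ∂x/∂v = -sin(α), ∂y/∂u = sin(α), ∂y/∂v = cos(α)
g'_{uu} = (cos(α))(cos(α)) + (sin(α))(sin(α)) = 1
g'_{uv} = (cos(α))(-sin(α)) + (sin(α))(cos(α)) = 0
g'_{vv} = (-sin(α))(-sin(α)) + (cos(α))(cos(α)) = 1
g'_{ij} = diag(1, 1)
The Euclidean metric is invariant under rotations.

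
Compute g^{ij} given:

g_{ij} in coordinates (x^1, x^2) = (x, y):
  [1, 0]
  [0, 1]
The metric is diagonal, so g^{ij} is diagonal with entries 1/g_{ii}: diag(1, 1).
g^{ij}:
  [1, 0]
  [0, 1]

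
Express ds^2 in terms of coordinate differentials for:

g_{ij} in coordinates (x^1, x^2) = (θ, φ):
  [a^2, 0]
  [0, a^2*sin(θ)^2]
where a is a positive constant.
ds^2 = g_{ij} dx^i dx^j; only the non-zero components contribute.
ds^2 = a^2 dθ^2 + a^2*sin(θ)^2 dφ^2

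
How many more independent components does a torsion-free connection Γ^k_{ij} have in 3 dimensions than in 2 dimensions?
Independent components in n dimensions: n × n(n+1)/2 = n^2(n+1)/2.
3D: 3 × 6 = 18
2D: 2 × 3 = 6
Difference = 18 - 6 = 12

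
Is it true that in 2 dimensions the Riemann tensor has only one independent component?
The number of independent components is n^2(n^2-1)/12 = 4·3/12 = 1 for n = 2 (e.g. R_{1212}).
Yes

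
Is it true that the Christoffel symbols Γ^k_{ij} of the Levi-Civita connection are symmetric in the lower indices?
The Levi-Civita connection is torsion-free, which is exactly Γ^k_{ij} = Γ^k_{ji}.
Yes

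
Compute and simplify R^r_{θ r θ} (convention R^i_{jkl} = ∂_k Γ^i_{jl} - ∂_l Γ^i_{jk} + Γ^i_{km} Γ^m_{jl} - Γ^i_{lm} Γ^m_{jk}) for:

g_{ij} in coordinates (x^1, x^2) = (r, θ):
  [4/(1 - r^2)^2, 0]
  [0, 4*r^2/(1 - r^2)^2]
Non-zero Christoffel symbols (Γ^k_{ij} = Γ^k_{ji}):
Γ^r_{r r} = 2*r/(1 - r^2)
Γ^r_{θ θ} = (r^3 + r)/(r^2 - 1)
Γ^θ_{r θ} = (-r^2 - 1)/(r^3 - r)
R^r_{θ r θ} = ∂_r Γ^r_{θ θ} - ∂_θ Γ^r_{θ r} + Γ^r_{r m} Γ^m_{θ θ} - Γ^r_{θ m} Γ^m_{θ r}
  = ((r^4 - 4*r^2 - 1)/(r^2 - 1)^2) - (0) + (-2*r^2*(r^2 + 1)/(r^2 - 1)^2) - (-(r^2 + 1)^2/(r^2 - 1)^2) = -4*r^2/(r^2 - 1)^2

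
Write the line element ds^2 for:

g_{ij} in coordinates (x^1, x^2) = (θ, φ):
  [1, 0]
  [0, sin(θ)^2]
ds^2 = g_{ij} dx^i dx^j; only the non-zero components contribute.
ds^2 = dθ^2 + sin(θ)^2 dφ^2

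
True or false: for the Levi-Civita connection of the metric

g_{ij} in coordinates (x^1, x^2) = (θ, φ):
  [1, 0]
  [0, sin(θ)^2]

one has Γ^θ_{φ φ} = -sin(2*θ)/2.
Γ^θ_{φ φ} = (1/2) g^{θθ} (∂_φ g_{θφ} + ∂_φ g_{θφ} - ∂_θ g_{φφ}) = (1/2)(1)((0) + (0) - (sin(2*θ))) = -sin(2*θ)/2
This equals the proposed value -sin(2*θ)/2.
True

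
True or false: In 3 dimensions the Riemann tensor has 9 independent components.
n^2(n^2-1)/12 = 9·8/12 = 6 independent components for n = 3.
False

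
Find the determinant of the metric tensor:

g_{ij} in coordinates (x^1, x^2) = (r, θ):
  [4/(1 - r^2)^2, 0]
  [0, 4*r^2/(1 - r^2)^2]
For a 2×2 metric: det(g) = g_{11}·g_{22} - g_{12}·g_{21}
= (4/(1 - r^2)^2)·(4*r^2/(1 - r^2)^2) - (0)·(0)
= 16*r^2/(1 - r^2)^4 - 0
det(g) = 16*r^2/(1 - r^2)^4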